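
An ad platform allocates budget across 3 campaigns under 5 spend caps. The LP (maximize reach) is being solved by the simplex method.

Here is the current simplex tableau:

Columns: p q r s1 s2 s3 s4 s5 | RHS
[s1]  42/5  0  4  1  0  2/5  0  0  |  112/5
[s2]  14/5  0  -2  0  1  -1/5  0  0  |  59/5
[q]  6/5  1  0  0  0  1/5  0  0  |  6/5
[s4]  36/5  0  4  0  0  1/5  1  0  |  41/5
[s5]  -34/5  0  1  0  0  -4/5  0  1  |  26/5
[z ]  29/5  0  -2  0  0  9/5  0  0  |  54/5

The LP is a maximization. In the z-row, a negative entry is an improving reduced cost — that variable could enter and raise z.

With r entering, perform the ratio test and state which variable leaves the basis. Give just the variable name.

s4

Ratios: row 1 (s1): (112/5)/4 = 28/5; row 2 (s2): entry -2 ≤ 0, skip; row 3 (q): entry 0 ≤ 0, skip; row 4 (s4): (41/5)/4 = 41/20; row 5 (s5): (26/5)/1 = 26/5.
Minimum ratio 41/20 is in the s4 row, so s4 leaves.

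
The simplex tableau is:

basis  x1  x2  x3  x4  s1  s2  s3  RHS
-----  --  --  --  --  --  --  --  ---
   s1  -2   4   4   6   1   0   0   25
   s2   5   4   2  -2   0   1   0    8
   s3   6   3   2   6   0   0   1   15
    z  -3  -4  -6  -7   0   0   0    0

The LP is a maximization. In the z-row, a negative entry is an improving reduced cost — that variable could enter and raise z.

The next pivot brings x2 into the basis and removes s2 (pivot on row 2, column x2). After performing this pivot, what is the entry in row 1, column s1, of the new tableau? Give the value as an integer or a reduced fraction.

Pivot element is row 2, column x2: 4.
Normalize row 2: new (row 2, s1) = 0/4 = 0.
row 1 ← row 1 − 4·(new row 2): 1 − 4·0 = 1.

1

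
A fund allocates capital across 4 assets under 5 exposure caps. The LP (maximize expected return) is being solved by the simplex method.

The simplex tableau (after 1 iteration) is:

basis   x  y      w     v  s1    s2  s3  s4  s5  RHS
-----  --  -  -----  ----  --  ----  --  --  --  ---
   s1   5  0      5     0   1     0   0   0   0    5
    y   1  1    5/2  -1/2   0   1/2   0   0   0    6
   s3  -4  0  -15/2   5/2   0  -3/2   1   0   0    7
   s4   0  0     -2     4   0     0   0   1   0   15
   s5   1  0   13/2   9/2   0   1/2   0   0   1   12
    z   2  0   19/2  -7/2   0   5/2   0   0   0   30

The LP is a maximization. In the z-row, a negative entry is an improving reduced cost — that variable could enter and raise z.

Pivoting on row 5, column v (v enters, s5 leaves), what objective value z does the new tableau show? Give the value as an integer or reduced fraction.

Minimum ratio for v: 12/(9/2) = 8/3.
z changes by −(z-row coeff of v)·ratio = −(-7/2)·(8/3) = 28/3.
New z = 30 + (28/3) = 118/3.

118/3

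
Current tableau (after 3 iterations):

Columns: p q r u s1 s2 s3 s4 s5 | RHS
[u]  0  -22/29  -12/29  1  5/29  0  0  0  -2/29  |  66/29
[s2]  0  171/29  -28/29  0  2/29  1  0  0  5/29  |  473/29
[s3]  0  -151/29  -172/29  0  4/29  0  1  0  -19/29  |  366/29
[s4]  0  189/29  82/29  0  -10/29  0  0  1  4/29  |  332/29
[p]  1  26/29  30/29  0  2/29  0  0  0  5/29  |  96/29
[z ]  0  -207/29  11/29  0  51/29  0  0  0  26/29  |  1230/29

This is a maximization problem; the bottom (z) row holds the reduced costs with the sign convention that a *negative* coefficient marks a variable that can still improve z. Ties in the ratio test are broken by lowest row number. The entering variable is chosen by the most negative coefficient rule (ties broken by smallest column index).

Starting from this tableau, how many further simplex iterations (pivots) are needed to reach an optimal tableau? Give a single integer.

pivot: q in, s4 out → z = 1154/21
No improving column remains; optimal.

1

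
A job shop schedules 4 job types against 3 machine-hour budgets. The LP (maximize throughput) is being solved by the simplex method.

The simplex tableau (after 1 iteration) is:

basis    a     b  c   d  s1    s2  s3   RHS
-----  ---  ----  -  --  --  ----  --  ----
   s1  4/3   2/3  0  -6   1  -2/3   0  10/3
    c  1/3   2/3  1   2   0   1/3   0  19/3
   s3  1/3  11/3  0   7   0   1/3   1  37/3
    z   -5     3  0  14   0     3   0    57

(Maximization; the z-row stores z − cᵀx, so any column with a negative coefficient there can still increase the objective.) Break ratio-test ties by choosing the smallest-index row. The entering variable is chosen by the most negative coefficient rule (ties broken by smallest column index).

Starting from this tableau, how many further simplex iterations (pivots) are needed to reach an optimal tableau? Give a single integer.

pivot: a in, s1 out → z = 139/2
pivot: d in, s3 out → z = 81
No improving column remains; optimal.

2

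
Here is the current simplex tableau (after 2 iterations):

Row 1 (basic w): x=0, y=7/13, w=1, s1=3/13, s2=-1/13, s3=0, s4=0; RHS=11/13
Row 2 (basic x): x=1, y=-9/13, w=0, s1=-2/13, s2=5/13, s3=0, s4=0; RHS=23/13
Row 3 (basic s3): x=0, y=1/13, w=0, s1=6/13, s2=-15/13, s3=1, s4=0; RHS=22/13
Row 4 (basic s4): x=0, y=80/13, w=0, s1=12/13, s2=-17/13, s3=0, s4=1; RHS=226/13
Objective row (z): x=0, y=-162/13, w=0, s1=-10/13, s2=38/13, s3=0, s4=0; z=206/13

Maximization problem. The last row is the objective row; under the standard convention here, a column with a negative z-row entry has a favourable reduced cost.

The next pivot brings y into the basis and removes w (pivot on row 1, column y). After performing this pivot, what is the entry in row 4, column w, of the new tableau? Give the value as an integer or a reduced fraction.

Pivot element is row 1, column y: 7/13.
Normalize row 1: new (row 1, w) = 1/(7/13) = 13/7.
row 4 ← row 4 − (80/13)·(new row 1): 0 − (80/13)·(13/7) = -80/7.

-80/7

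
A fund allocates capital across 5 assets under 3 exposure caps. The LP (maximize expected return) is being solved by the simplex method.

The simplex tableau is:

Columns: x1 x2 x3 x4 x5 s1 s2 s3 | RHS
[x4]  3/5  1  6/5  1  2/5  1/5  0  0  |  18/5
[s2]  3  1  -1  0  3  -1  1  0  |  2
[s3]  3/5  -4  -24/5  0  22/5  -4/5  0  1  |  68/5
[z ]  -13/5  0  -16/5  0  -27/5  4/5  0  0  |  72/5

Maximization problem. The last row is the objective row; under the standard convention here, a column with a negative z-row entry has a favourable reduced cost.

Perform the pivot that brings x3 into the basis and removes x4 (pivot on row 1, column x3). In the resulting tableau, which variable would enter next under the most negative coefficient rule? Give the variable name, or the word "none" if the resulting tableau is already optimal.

Pivot element 6/5. New z-row = old z-row − (-16/5)·(row 1/(6/5)).
Updated z-row coefficients: x1: -1, x2: 8/3, x3: 0, x4: 8/3, x5: -13/3, s1: 4/3, s2: 0, s3: 0.
The most negative is -13/3 in column x5, so x5 would enter next.

x5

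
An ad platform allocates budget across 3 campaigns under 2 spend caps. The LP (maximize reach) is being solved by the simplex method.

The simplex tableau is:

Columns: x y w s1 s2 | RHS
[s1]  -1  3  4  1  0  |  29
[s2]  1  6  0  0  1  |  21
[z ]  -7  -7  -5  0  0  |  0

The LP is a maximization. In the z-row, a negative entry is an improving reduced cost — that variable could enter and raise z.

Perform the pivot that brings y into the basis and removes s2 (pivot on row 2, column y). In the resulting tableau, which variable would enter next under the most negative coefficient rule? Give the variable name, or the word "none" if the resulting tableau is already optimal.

Pivot element 6. New z-row = old z-row − (-7)·(row 2/6).
Updated z-row coefficients: x: -35/6, y: 0, w: -5, s1: 0, s2: 7/6.
The most negative is -35/6 in column x, so x would enter next.

x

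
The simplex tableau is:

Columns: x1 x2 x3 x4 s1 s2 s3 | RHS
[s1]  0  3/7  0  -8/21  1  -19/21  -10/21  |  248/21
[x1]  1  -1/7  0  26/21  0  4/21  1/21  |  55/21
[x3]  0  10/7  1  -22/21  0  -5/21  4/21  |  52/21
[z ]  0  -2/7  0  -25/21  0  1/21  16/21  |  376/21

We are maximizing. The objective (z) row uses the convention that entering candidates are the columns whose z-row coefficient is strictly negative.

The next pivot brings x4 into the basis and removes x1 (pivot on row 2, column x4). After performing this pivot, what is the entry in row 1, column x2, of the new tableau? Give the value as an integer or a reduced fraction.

5/13

Pivot element is row 2, column x4: 26/21.
Normalize row 2: new (row 2, x2) = (-1/7)/(26/21) = -3/26.
row 1 ← row 1 − (-8/21)·(new row 2): 3/7 − (-8/21)·(-3/26) = 5/13.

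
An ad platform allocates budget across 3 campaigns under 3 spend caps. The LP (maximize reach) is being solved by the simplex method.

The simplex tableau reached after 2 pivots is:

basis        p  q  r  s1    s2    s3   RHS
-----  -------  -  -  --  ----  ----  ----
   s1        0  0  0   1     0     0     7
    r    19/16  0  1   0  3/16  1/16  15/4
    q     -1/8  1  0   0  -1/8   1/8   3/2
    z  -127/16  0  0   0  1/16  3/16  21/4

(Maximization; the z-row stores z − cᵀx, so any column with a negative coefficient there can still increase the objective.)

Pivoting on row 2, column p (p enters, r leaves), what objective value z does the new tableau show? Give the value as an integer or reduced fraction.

576/19

Minimum ratio for p: (15/4)/(19/16) = 60/19.
z changes by −(z-row coeff of p)·ratio = −(-127/16)·(60/19) = 1905/76.
New z = 21/4 + (1905/76) = 576/19.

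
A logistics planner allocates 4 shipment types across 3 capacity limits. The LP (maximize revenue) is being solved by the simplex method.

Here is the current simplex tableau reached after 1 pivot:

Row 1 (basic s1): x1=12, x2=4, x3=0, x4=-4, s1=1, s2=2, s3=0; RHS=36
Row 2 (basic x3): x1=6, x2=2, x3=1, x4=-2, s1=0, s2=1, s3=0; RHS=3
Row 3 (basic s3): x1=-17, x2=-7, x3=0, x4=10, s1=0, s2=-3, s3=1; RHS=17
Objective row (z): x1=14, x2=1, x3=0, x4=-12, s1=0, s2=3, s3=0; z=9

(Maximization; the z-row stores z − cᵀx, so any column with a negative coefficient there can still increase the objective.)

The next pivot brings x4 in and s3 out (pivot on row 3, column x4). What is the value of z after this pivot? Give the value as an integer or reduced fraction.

Minimum ratio for x4: 17/10 = 17/10.
z changes by −(z-row coeff of x4)·ratio = −(-12)·(17/10) = 102/5.
New z = 9 + (102/5) = 147/5.

147/5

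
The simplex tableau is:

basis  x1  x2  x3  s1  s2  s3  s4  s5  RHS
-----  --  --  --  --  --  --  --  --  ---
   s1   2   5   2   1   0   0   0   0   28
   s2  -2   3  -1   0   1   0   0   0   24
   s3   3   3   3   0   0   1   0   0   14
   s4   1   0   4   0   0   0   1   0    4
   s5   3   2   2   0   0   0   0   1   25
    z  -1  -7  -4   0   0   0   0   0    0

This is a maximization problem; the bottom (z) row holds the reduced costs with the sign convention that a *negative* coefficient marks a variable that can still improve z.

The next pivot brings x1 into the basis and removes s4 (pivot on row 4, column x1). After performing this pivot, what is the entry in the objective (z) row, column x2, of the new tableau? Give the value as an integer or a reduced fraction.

-7

Pivot element is row 4, column x1: 1.
Normalize row 4: new (row 4, x2) = 0/1 = 0.
z-row ← z-row − (-1)·(new row 4): -7 − (-1)·0 = -7.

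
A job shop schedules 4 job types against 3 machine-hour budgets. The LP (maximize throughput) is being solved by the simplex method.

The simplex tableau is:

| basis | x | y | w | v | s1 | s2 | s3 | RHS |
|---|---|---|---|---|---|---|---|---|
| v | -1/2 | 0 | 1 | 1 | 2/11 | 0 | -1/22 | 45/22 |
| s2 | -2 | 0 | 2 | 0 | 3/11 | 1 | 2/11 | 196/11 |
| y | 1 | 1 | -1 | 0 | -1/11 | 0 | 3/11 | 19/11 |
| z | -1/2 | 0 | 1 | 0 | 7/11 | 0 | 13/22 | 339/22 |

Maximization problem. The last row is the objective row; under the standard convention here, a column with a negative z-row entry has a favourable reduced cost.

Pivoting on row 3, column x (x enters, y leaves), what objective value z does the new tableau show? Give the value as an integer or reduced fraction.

Minimum ratio for x: (19/11)/1 = 19/11.
z changes by −(z-row coeff of x)·ratio = −(-1/2)·(19/11) = 19/22.
New z = 339/22 + (19/22) = 179/11.

179/11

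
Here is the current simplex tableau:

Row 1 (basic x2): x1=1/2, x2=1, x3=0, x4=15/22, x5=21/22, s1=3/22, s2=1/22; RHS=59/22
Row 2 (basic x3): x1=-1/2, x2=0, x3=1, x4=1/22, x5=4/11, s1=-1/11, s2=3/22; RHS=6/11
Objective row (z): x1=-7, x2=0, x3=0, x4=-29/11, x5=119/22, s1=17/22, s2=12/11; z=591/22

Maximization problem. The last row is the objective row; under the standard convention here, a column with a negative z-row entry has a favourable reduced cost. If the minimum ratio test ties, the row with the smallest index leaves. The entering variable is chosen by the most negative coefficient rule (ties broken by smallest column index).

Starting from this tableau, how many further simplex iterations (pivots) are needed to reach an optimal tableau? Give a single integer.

1

pivot: x1 in, x2 out → z = 1417/22
No improving column remains; optimal.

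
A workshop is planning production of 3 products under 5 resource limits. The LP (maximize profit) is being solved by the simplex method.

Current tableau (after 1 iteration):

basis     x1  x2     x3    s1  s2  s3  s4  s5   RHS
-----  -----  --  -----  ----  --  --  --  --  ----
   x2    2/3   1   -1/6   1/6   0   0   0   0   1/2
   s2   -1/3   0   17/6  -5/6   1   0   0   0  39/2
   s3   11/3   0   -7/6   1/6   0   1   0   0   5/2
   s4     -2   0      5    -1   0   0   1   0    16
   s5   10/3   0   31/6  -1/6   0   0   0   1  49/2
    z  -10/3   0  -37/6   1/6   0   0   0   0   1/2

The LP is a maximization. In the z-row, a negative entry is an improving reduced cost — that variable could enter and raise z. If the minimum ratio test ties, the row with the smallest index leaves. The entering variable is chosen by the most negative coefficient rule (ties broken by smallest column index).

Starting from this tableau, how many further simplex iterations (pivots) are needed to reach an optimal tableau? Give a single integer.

3

pivot: x3 in, s4 out → z = 607/30
pivot: x1 in, s5 out → z = 2332/81
pivot: s1 in, x2 out → z = 88/3
No improving column remains; optimal.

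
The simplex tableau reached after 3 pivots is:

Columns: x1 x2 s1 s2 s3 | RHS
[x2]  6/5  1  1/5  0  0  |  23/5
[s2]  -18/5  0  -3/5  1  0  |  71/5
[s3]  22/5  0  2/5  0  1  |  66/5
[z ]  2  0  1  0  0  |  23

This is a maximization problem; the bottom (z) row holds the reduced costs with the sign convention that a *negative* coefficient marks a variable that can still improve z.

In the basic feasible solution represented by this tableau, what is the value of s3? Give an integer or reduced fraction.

s3 is basic (row 3); its value is the RHS of that row: 66/5.

66/5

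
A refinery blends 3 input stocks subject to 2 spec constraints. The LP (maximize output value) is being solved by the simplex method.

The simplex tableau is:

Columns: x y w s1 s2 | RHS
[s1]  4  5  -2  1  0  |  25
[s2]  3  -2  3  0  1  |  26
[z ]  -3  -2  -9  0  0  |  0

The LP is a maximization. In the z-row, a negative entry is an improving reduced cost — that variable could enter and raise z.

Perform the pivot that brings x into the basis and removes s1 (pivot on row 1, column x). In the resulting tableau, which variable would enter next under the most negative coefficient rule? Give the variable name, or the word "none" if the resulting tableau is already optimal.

Pivot element 4. New z-row = old z-row − (-3)·(row 1/4).
Updated z-row coefficients: x: 0, y: 7/4, w: -21/2, s1: 3/4, s2: 0.
The most negative is -21/2 in column w, so w would enter next.

w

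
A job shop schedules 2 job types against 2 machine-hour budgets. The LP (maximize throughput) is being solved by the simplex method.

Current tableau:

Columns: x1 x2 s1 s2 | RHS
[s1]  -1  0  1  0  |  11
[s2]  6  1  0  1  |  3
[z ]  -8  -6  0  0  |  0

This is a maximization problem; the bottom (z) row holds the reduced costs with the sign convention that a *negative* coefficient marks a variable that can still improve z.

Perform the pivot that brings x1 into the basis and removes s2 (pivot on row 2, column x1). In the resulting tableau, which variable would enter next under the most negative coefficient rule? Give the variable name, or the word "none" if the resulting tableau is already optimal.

Pivot element 6. New z-row = old z-row − (-8)·(row 2/6).
Updated z-row coefficients: x1: 0, x2: -14/3, s1: 0, s2: 4/3.
The most negative is -14/3 in column x2, so x2 would enter next.

x2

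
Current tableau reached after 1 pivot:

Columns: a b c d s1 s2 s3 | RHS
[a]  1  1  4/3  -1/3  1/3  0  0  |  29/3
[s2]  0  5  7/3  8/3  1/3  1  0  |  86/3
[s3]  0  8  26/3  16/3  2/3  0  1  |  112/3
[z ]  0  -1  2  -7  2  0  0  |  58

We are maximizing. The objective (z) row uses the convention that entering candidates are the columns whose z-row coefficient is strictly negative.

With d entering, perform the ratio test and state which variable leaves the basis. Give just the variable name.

s3

Ratios: row 1 (a): entry -1/3 ≤ 0, skip; row 2 (s2): (86/3)/(8/3) = 43/4; row 3 (s3): (112/3)/(16/3) = 7.
Minimum ratio 7 is in the s3 row, so s3 leaves.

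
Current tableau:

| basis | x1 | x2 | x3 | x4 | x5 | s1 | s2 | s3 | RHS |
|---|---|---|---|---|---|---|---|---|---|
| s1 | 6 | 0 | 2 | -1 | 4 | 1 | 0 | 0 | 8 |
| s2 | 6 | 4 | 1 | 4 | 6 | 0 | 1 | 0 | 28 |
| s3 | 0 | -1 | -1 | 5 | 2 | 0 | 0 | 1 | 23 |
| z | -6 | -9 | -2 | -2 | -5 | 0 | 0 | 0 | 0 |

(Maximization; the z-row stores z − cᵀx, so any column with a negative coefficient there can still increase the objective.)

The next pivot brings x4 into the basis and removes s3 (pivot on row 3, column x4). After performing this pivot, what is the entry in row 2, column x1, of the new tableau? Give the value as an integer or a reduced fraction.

Pivot element is row 3, column x4: 5.
Normalize row 3: new (row 3, x1) = 0/5 = 0.
row 2 ← row 2 − 4·(new row 3): 6 − 4·0 = 6.

6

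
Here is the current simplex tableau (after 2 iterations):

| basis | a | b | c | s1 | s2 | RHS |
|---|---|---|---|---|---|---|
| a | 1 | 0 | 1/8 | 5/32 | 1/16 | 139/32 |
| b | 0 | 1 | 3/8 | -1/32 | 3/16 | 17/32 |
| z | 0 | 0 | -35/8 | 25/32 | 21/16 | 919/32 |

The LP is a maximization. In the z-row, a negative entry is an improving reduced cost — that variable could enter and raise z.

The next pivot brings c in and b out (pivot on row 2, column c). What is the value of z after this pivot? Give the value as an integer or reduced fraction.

Minimum ratio for c: (17/32)/(3/8) = 17/12.
z changes by −(z-row coeff of c)·ratio = −(-35/8)·(17/12) = 595/96.
New z = 919/32 + (595/96) = 419/12.

419/12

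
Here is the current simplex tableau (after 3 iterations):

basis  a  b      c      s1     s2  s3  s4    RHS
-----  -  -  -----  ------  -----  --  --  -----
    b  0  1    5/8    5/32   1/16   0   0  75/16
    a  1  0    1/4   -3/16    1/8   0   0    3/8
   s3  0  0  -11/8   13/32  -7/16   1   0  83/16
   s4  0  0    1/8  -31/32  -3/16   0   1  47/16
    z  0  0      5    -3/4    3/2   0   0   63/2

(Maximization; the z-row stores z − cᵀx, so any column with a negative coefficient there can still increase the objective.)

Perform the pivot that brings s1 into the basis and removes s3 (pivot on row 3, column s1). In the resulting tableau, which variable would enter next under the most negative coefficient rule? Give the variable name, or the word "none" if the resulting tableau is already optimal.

none

Pivot element 13/32. New z-row = old z-row − (-3/4)·(row 3/(13/32)).
Updated z-row coefficients: a: 0, b: 0, c: 32/13, s1: 0, s2: 9/13, s3: 24/13, s4: 0.
No coefficient is strictly negative; the tableau after this pivot is optimal.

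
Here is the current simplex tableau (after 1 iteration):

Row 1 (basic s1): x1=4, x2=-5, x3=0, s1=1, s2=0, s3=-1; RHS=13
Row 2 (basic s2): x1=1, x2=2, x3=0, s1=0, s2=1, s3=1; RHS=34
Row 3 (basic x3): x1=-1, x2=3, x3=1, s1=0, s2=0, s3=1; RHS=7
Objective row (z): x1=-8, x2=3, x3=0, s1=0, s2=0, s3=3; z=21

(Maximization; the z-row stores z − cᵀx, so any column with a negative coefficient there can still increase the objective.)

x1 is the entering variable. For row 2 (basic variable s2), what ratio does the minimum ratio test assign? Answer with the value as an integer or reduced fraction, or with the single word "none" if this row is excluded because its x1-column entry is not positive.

34

Ratio = RHS / (x1 entry) = 34 / 1 = 34.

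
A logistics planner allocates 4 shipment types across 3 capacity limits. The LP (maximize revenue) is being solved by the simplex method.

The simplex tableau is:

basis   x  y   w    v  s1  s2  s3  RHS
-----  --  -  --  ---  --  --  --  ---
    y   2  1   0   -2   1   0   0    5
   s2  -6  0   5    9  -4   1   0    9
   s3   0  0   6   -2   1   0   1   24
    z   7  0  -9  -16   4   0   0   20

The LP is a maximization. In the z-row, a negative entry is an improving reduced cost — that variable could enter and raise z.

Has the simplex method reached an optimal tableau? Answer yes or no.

Column w has objective-row coefficient -9, which is negative; an improving pivot exists, so not yet optimal.

no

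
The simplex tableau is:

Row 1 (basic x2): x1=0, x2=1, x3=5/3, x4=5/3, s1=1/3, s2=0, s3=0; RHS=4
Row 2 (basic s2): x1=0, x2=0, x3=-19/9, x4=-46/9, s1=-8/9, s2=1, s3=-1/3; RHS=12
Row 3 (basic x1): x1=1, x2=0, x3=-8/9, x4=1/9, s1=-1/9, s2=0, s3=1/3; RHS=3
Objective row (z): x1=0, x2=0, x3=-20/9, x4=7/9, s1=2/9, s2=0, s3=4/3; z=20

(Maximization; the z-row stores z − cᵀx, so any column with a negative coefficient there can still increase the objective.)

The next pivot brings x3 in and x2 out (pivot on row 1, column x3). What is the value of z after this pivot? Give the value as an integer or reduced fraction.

Minimum ratio for x3: 4/(5/3) = 12/5.
z changes by −(z-row coeff of x3)·ratio = −(-20/9)·(12/5) = 16/3.
New z = 20 + (16/3) = 76/3.

76/3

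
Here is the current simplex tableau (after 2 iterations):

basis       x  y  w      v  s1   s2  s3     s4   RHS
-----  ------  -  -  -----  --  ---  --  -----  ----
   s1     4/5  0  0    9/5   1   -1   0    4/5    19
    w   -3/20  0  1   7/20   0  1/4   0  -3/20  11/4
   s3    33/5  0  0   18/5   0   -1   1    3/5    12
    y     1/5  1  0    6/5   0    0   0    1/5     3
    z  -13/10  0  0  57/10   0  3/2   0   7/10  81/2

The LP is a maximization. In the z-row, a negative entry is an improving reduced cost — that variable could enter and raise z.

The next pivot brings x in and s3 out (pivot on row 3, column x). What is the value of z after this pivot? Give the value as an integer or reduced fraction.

943/22

Minimum ratio for x: 12/(33/5) = 20/11.
z changes by −(z-row coeff of x)·ratio = −(-13/10)·(20/11) = 26/11.
New z = 81/2 + (26/11) = 943/22.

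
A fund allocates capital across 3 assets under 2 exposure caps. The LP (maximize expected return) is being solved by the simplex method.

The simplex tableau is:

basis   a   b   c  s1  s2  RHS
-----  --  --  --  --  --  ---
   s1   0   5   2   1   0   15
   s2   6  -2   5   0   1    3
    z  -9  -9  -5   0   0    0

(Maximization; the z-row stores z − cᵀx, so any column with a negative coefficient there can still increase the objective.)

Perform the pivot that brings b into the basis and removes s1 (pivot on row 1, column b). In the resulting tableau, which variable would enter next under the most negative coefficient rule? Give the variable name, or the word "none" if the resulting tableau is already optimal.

Pivot element 5. New z-row = old z-row − (-9)·(row 1/5).
Updated z-row coefficients: a: -9, b: 0, c: -7/5, s1: 9/5, s2: 0.
The most negative is -9 in column a, so a would enter next.

a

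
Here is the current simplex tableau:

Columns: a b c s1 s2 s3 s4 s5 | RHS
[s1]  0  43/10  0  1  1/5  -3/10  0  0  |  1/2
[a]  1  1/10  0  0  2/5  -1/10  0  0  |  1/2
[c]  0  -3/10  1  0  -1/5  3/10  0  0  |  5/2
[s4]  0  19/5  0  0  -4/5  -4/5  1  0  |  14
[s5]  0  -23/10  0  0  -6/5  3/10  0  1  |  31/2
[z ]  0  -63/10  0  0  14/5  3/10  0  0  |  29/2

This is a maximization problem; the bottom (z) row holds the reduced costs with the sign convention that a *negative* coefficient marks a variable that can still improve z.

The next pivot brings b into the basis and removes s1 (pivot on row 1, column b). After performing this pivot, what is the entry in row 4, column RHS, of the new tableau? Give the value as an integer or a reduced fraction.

583/43

Pivot element is row 1, column b: 43/10.
Normalize row 1: new (row 1, RHS) = (1/2)/(43/10) = 5/43.
row 4 ← row 4 − (19/5)·(new row 1): 14 − (19/5)·(5/43) = 583/43.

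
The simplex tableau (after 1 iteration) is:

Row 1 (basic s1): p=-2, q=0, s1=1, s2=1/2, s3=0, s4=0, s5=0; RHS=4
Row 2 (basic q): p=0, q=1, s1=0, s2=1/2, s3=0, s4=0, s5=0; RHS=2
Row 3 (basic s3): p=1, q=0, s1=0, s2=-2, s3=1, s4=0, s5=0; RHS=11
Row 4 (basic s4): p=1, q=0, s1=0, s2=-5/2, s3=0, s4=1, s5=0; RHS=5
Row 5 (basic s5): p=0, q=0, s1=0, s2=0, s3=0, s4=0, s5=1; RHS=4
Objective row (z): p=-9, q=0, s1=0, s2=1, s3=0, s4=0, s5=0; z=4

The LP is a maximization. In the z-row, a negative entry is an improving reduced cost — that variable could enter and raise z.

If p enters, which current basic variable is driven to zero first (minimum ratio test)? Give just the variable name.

s4

Ratios: row 1 (s1): entry -2 ≤ 0, skip; row 2 (q): entry 0 ≤ 0, skip; row 3 (s3): 11/1 = 11; row 4 (s4): 5/1 = 5; row 5 (s5): entry 0 ≤ 0, skip.
Minimum ratio 5 is in the s4 row, so s4 leaves.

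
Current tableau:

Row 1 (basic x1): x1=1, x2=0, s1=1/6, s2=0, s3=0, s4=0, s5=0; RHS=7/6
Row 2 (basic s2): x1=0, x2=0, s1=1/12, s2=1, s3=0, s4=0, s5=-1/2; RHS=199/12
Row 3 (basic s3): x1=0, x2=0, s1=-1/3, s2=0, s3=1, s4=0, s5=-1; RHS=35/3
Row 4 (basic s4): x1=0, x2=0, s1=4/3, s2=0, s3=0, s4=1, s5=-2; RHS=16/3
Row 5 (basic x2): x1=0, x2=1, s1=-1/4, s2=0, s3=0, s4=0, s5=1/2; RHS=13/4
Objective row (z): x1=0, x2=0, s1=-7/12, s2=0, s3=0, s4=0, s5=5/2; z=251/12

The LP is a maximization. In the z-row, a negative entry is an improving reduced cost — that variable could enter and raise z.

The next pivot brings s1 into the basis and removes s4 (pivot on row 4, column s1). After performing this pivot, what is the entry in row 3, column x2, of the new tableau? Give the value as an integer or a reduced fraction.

0

Pivot element is row 4, column s1: 4/3.
Normalize row 4: new (row 4, x2) = 0/(4/3) = 0.
row 3 ← row 3 − (-1/3)·(new row 4): 0 − (-1/3)·0 = 0.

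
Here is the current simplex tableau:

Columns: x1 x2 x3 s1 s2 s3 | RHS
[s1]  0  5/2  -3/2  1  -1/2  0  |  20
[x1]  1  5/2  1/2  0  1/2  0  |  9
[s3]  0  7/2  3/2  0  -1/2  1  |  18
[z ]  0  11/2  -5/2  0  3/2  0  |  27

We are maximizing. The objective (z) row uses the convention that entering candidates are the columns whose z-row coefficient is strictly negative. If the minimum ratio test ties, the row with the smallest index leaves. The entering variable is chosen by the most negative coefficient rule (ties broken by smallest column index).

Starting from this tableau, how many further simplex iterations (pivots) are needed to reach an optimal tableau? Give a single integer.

1

pivot: x3 in, s3 out → z = 57
No improving column remains; optimal.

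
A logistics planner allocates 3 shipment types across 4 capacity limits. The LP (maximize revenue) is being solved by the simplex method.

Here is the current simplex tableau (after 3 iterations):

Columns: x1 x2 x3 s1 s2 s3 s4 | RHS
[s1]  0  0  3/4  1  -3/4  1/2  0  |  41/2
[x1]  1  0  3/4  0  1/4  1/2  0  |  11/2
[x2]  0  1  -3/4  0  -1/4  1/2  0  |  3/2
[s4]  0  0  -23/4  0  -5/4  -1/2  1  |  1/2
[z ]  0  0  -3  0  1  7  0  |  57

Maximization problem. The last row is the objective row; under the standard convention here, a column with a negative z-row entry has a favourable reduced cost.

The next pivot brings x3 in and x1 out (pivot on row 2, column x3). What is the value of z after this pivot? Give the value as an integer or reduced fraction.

79

Minimum ratio for x3: (11/2)/(3/4) = 22/3.
z changes by −(z-row coeff of x3)·ratio = −(-3)·(22/3) = 22.
New z = 57 + 22 = 79.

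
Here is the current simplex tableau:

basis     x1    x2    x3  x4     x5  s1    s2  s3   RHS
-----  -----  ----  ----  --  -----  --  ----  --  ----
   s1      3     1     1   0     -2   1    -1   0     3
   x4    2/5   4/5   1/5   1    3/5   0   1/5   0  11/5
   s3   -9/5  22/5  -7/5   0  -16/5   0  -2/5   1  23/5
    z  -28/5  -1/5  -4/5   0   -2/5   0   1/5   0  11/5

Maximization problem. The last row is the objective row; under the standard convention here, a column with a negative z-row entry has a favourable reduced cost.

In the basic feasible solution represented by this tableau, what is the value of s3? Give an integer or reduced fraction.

23/5

s3 is basic (row 3); its value is the RHS of that row: 23/5.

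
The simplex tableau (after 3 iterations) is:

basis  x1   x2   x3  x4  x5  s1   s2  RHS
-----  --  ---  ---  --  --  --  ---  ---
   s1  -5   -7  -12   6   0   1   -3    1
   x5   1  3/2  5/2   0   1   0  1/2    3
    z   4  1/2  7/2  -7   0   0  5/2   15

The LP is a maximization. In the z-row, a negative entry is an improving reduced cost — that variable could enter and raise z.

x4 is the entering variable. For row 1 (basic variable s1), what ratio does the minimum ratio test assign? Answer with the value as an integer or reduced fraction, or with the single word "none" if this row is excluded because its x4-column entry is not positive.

Ratio = RHS / (x4 entry) = 1 / 6 = 1/6.

1/6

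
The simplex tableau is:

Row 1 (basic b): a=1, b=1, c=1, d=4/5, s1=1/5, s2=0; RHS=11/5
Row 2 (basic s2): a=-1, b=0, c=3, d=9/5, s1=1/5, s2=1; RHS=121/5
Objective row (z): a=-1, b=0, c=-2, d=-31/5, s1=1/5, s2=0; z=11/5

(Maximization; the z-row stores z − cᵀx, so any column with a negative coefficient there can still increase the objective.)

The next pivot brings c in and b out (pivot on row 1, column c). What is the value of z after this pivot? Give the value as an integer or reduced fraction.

33/5

Minimum ratio for c: (11/5)/1 = 11/5.
z changes by −(z-row coeff of c)·ratio = −(-2)·(11/5) = 22/5.
New z = 11/5 + (22/5) = 33/5.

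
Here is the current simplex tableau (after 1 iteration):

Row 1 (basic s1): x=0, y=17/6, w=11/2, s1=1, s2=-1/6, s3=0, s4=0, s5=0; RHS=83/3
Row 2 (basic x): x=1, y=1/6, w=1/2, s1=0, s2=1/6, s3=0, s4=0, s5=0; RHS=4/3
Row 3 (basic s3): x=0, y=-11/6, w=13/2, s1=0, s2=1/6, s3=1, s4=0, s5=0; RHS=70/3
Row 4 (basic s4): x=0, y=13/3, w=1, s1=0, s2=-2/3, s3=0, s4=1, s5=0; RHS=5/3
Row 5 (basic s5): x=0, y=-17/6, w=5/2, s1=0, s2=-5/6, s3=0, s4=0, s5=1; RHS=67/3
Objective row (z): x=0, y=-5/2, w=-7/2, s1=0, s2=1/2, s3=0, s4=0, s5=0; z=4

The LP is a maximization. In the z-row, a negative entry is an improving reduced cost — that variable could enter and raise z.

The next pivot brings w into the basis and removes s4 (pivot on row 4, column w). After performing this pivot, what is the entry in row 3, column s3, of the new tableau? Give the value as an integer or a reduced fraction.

Pivot element is row 4, column w: 1.
Normalize row 4: new (row 4, s3) = 0/1 = 0.
row 3 ← row 3 − (13/2)·(new row 4): 1 − (13/2)·0 = 1.

1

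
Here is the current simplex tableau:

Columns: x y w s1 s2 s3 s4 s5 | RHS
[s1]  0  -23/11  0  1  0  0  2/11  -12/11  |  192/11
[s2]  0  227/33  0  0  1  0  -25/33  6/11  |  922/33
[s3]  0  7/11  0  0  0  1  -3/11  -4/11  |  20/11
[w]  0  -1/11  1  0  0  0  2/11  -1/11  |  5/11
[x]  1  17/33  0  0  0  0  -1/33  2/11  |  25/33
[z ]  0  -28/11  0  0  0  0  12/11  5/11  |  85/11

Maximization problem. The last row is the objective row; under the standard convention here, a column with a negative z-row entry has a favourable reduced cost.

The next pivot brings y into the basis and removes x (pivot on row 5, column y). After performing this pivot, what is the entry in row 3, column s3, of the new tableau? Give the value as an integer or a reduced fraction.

Pivot element is row 5, column y: 17/33.
Normalize row 5: new (row 5, s3) = 0/(17/33) = 0.
row 3 ← row 3 − (7/11)·(new row 5): 1 − (7/11)·0 = 1.

1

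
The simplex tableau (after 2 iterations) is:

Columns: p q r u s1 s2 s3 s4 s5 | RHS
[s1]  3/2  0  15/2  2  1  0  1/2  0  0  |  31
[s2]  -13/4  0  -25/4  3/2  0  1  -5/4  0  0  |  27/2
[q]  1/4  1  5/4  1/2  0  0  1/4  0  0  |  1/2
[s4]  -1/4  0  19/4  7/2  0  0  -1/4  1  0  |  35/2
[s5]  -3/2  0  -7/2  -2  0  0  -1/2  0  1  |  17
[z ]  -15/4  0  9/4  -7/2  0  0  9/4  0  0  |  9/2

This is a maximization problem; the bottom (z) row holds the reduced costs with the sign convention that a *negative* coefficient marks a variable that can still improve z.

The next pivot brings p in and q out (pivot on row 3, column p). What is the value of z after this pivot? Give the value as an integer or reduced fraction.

12

Minimum ratio for p: (1/2)/(1/4) = 2.
z changes by −(z-row coeff of p)·ratio = −(-15/4)·2 = 15/2.
New z = 9/2 + (15/2) = 12.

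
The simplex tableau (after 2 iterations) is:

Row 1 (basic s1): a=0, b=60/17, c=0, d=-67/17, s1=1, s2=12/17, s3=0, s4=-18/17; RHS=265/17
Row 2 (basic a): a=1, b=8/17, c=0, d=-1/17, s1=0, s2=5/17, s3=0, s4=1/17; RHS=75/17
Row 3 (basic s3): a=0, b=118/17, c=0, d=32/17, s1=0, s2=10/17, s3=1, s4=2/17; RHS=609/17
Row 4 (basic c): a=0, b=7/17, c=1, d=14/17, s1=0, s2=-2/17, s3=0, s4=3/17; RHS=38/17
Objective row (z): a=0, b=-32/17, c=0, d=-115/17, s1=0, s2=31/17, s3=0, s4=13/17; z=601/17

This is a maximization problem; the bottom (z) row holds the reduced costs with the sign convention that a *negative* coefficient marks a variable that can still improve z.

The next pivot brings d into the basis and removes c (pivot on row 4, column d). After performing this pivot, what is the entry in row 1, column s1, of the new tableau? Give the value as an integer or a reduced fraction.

Pivot element is row 4, column d: 14/17.
Normalize row 4: new (row 4, s1) = 0/(14/17) = 0.
row 1 ← row 1 − (-67/17)·(new row 4): 1 − (-67/17)·0 = 1.

1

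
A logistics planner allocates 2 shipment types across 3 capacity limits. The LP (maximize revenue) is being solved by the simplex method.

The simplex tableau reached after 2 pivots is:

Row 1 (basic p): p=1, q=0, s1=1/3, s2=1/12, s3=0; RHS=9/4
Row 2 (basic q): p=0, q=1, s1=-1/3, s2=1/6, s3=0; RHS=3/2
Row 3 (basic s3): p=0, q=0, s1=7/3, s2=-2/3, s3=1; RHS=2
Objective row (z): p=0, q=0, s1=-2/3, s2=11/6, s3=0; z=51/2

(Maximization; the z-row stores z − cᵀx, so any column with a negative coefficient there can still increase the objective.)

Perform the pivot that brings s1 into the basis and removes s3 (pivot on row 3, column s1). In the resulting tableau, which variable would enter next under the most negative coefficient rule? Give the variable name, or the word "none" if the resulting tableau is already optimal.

none

Pivot element 7/3. New z-row = old z-row − (-2/3)·(row 3/(7/3)).
Updated z-row coefficients: p: 0, q: 0, s1: 0, s2: 23/14, s3: 2/7.
No coefficient is strictly negative; the tableau after this pivot is optimal.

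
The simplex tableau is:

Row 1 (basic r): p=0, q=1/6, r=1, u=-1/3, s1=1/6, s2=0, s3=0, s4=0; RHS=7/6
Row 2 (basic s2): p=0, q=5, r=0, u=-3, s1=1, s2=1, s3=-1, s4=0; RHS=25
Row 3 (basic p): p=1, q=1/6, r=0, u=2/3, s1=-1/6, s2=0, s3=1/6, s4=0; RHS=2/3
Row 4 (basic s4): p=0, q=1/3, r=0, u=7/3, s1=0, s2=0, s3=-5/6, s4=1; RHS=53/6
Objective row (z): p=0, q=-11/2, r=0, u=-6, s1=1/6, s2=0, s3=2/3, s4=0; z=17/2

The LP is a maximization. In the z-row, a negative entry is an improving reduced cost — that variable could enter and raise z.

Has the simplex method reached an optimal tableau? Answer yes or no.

Column q has objective-row coefficient -11/2, which is negative; an improving pivot exists, so not yet optimal.

no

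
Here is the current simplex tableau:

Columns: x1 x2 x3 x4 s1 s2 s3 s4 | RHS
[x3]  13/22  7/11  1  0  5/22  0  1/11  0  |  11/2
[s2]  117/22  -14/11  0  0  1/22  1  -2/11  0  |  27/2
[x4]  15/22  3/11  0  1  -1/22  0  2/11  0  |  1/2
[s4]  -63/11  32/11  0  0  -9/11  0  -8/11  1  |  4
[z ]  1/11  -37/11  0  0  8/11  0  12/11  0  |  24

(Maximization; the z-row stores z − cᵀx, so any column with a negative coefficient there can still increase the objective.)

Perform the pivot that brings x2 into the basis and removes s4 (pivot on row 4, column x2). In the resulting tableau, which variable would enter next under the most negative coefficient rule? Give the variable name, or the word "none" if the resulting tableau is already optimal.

Pivot element 32/11. New z-row = old z-row − (-37/11)·(row 4/(32/11)).
Updated z-row coefficients: x1: -209/32, x2: 0, x3: 0, x4: 0, s1: -7/32, s2: 0, s3: 1/4, s4: 37/32.
The most negative is -209/32 in column x1, so x1 would enter next.

x1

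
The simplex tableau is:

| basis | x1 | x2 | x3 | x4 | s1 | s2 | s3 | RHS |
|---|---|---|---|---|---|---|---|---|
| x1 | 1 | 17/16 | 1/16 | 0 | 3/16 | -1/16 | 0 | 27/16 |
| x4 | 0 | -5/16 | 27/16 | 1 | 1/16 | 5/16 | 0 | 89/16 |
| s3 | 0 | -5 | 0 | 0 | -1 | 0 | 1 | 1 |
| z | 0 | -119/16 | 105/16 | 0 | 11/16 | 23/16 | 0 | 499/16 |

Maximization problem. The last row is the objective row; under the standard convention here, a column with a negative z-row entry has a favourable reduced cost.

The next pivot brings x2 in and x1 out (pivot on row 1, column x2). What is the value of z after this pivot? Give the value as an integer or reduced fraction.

Minimum ratio for x2: (27/16)/(17/16) = 27/17.
z changes by −(z-row coeff of x2)·ratio = −(-119/16)·(27/17) = 189/16.
New z = 499/16 + (189/16) = 43.

43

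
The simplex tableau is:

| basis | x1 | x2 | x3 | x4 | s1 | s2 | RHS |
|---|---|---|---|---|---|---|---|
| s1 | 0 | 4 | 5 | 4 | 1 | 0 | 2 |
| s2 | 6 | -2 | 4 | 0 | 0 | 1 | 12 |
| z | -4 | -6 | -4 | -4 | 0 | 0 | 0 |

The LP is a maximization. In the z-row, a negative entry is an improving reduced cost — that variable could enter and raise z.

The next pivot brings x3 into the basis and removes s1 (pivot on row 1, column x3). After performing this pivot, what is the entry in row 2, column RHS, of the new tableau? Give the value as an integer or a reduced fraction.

52/5

Pivot element is row 1, column x3: 5.
Normalize row 1: new (row 1, RHS) = 2/5 = 2/5.
row 2 ← row 2 − 4·(new row 1): 12 − 4·(2/5) = 52/5.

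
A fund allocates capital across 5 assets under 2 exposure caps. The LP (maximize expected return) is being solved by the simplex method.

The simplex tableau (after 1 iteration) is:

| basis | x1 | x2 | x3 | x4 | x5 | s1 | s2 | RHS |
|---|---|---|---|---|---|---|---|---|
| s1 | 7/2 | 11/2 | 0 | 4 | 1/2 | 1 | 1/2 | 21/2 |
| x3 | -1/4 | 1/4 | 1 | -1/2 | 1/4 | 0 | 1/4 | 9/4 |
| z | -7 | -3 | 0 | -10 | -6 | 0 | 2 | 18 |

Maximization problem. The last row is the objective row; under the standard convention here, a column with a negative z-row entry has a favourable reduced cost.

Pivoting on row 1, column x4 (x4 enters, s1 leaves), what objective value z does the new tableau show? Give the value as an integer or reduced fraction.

177/4

Minimum ratio for x4: (21/2)/4 = 21/8.
z changes by −(z-row coeff of x4)·ratio = −(-10)·(21/8) = 105/4.
New z = 18 + (105/4) = 177/4.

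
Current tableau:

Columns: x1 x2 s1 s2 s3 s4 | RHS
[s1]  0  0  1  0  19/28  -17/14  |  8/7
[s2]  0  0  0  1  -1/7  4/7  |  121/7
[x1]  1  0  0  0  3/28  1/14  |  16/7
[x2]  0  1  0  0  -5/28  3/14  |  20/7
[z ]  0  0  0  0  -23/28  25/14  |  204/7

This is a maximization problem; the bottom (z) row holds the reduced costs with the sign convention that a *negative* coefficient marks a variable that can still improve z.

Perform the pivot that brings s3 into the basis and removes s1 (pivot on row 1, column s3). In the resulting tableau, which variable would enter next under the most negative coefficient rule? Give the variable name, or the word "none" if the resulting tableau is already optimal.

Pivot element 19/28. New z-row = old z-row − (-23/28)·(row 1/(19/28)).
Updated z-row coefficients: x1: 0, x2: 0, s1: 23/19, s2: 0, s3: 0, s4: 6/19.
No coefficient is strictly negative; the tableau after this pivot is optimal.

none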